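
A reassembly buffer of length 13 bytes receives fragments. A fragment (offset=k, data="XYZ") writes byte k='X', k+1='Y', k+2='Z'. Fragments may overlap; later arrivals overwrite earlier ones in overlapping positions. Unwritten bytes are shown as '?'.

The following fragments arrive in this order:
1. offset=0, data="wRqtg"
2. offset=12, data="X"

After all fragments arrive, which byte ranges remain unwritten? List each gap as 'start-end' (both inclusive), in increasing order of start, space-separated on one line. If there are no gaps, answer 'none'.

Fragment 1: offset=0 len=5
Fragment 2: offset=12 len=1
Gaps: 5-11

Answer: 5-11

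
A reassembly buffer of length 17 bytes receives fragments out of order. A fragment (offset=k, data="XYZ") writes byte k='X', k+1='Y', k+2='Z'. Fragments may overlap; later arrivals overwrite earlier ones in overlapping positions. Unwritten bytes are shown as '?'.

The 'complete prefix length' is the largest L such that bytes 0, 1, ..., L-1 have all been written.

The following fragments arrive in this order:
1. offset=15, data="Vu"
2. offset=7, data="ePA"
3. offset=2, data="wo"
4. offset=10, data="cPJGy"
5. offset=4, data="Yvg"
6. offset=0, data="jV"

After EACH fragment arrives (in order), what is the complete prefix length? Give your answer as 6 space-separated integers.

Fragment 1: offset=15 data="Vu" -> buffer=???????????????Vu -> prefix_len=0
Fragment 2: offset=7 data="ePA" -> buffer=???????ePA?????Vu -> prefix_len=0
Fragment 3: offset=2 data="wo" -> buffer=??wo???ePA?????Vu -> prefix_len=0
Fragment 4: offset=10 data="cPJGy" -> buffer=??wo???ePAcPJGyVu -> prefix_len=0
Fragment 5: offset=4 data="Yvg" -> buffer=??woYvgePAcPJGyVu -> prefix_len=0
Fragment 6: offset=0 data="jV" -> buffer=jVwoYvgePAcPJGyVu -> prefix_len=17

Answer: 0 0 0 0 0 17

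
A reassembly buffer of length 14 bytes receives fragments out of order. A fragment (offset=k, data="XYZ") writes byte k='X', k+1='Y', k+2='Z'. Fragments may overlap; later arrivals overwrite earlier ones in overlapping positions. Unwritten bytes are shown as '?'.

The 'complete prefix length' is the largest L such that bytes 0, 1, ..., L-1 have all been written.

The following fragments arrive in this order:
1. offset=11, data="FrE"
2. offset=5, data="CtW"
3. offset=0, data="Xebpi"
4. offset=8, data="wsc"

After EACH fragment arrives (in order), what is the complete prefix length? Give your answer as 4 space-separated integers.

Fragment 1: offset=11 data="FrE" -> buffer=???????????FrE -> prefix_len=0
Fragment 2: offset=5 data="CtW" -> buffer=?????CtW???FrE -> prefix_len=0
Fragment 3: offset=0 data="Xebpi" -> buffer=XebpiCtW???FrE -> prefix_len=8
Fragment 4: offset=8 data="wsc" -> buffer=XebpiCtWwscFrE -> prefix_len=14

Answer: 0 0 8 14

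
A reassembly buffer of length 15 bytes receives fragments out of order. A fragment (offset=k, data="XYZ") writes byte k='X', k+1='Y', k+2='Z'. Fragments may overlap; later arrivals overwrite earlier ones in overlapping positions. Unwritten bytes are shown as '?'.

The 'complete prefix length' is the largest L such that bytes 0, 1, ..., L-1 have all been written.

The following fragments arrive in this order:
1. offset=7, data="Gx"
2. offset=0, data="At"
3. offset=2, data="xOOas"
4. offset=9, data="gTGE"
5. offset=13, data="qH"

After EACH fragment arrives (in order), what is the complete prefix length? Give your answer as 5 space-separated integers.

Answer: 0 2 9 13 15

Derivation:
Fragment 1: offset=7 data="Gx" -> buffer=???????Gx?????? -> prefix_len=0
Fragment 2: offset=0 data="At" -> buffer=At?????Gx?????? -> prefix_len=2
Fragment 3: offset=2 data="xOOas" -> buffer=AtxOOasGx?????? -> prefix_len=9
Fragment 4: offset=9 data="gTGE" -> buffer=AtxOOasGxgTGE?? -> prefix_len=13
Fragment 5: offset=13 data="qH" -> buffer=AtxOOasGxgTGEqH -> prefix_len=15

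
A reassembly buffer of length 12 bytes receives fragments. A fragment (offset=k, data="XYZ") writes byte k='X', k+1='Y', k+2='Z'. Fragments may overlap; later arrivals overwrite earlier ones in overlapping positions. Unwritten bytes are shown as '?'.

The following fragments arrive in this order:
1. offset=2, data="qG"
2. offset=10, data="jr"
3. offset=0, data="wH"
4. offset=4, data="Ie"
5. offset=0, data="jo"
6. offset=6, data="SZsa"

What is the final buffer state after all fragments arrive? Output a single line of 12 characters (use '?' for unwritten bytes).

Answer: joqGIeSZsajr

Derivation:
Fragment 1: offset=2 data="qG" -> buffer=??qG????????
Fragment 2: offset=10 data="jr" -> buffer=??qG??????jr
Fragment 3: offset=0 data="wH" -> buffer=wHqG??????jr
Fragment 4: offset=4 data="Ie" -> buffer=wHqGIe????jr
Fragment 5: offset=0 data="jo" -> buffer=joqGIe????jr
Fragment 6: offset=6 data="SZsa" -> buffer=joqGIeSZsajr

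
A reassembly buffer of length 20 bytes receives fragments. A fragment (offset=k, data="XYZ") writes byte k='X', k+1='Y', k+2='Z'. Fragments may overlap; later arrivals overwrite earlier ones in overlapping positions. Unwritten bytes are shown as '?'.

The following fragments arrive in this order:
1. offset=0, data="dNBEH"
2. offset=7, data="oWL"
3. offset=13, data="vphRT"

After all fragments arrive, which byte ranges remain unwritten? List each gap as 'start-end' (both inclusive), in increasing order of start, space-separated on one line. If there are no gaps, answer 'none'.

Fragment 1: offset=0 len=5
Fragment 2: offset=7 len=3
Fragment 3: offset=13 len=5
Gaps: 5-6 10-12 18-19

Answer: 5-6 10-12 18-19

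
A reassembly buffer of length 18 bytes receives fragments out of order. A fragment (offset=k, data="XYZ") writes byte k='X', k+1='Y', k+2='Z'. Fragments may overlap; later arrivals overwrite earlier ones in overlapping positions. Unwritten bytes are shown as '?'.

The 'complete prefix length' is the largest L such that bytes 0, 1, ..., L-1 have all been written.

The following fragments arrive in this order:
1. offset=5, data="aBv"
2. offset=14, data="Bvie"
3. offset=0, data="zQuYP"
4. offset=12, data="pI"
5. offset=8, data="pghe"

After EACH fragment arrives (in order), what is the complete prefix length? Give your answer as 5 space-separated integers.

Fragment 1: offset=5 data="aBv" -> buffer=?????aBv?????????? -> prefix_len=0
Fragment 2: offset=14 data="Bvie" -> buffer=?????aBv??????Bvie -> prefix_len=0
Fragment 3: offset=0 data="zQuYP" -> buffer=zQuYPaBv??????Bvie -> prefix_len=8
Fragment 4: offset=12 data="pI" -> buffer=zQuYPaBv????pIBvie -> prefix_len=8
Fragment 5: offset=8 data="pghe" -> buffer=zQuYPaBvpghepIBvie -> prefix_len=18

Answer: 0 0 8 8 18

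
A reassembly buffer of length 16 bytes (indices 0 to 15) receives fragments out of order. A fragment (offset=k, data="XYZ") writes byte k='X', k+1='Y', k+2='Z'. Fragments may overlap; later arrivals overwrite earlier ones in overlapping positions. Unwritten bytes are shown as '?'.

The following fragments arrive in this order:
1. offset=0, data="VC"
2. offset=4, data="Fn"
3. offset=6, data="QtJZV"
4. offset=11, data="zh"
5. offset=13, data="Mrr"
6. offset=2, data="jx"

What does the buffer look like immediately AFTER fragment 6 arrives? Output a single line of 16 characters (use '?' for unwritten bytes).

Answer: VCjxFnQtJZVzhMrr

Derivation:
Fragment 1: offset=0 data="VC" -> buffer=VC??????????????
Fragment 2: offset=4 data="Fn" -> buffer=VC??Fn??????????
Fragment 3: offset=6 data="QtJZV" -> buffer=VC??FnQtJZV?????
Fragment 4: offset=11 data="zh" -> buffer=VC??FnQtJZVzh???
Fragment 5: offset=13 data="Mrr" -> buffer=VC??FnQtJZVzhMrr
Fragment 6: offset=2 data="jx" -> buffer=VCjxFnQtJZVzhMrr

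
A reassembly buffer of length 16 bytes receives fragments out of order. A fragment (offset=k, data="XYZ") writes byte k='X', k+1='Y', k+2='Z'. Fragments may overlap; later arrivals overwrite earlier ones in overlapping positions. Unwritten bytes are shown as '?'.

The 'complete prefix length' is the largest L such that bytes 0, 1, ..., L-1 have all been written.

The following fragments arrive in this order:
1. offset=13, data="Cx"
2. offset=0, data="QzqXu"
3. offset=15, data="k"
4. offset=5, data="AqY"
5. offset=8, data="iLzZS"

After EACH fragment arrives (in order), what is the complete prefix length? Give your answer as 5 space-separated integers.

Fragment 1: offset=13 data="Cx" -> buffer=?????????????Cx? -> prefix_len=0
Fragment 2: offset=0 data="QzqXu" -> buffer=QzqXu????????Cx? -> prefix_len=5
Fragment 3: offset=15 data="k" -> buffer=QzqXu????????Cxk -> prefix_len=5
Fragment 4: offset=5 data="AqY" -> buffer=QzqXuAqY?????Cxk -> prefix_len=8
Fragment 5: offset=8 data="iLzZS" -> buffer=QzqXuAqYiLzZSCxk -> prefix_len=16

Answer: 0 5 5 8 16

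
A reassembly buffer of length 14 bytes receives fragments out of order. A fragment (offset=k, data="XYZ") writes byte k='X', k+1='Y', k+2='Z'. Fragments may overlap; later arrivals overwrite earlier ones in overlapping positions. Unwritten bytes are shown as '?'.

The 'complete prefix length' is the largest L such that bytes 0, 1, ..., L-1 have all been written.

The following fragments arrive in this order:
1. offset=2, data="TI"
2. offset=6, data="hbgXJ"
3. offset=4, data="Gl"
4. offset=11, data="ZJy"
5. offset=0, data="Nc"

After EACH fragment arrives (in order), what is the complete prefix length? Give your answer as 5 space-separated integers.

Fragment 1: offset=2 data="TI" -> buffer=??TI?????????? -> prefix_len=0
Fragment 2: offset=6 data="hbgXJ" -> buffer=??TI??hbgXJ??? -> prefix_len=0
Fragment 3: offset=4 data="Gl" -> buffer=??TIGlhbgXJ??? -> prefix_len=0
Fragment 4: offset=11 data="ZJy" -> buffer=??TIGlhbgXJZJy -> prefix_len=0
Fragment 5: offset=0 data="Nc" -> buffer=NcTIGlhbgXJZJy -> prefix_len=14

Answer: 0 0 0 0 14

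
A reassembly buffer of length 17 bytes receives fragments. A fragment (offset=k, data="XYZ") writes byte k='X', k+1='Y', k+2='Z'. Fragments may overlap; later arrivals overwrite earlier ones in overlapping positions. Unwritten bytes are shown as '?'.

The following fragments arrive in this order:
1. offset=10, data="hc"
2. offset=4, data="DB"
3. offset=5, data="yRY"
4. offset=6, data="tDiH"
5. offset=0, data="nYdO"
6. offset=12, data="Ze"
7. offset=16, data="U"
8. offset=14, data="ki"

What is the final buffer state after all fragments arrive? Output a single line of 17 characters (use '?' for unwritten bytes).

Fragment 1: offset=10 data="hc" -> buffer=??????????hc?????
Fragment 2: offset=4 data="DB" -> buffer=????DB????hc?????
Fragment 3: offset=5 data="yRY" -> buffer=????DyRY??hc?????
Fragment 4: offset=6 data="tDiH" -> buffer=????DytDiHhc?????
Fragment 5: offset=0 data="nYdO" -> buffer=nYdODytDiHhc?????
Fragment 6: offset=12 data="Ze" -> buffer=nYdODytDiHhcZe???
Fragment 7: offset=16 data="U" -> buffer=nYdODytDiHhcZe??U
Fragment 8: offset=14 data="ki" -> buffer=nYdODytDiHhcZekiU

Answer: nYdODytDiHhcZekiU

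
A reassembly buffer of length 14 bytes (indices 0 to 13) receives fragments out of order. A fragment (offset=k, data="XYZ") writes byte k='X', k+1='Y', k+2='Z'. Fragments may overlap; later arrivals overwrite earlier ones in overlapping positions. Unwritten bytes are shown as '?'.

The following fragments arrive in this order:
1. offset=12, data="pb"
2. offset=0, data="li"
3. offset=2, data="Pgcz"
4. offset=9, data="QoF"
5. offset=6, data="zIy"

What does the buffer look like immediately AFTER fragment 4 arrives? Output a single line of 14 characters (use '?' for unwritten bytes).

Fragment 1: offset=12 data="pb" -> buffer=????????????pb
Fragment 2: offset=0 data="li" -> buffer=li??????????pb
Fragment 3: offset=2 data="Pgcz" -> buffer=liPgcz??????pb
Fragment 4: offset=9 data="QoF" -> buffer=liPgcz???QoFpb

Answer: liPgcz???QoFpb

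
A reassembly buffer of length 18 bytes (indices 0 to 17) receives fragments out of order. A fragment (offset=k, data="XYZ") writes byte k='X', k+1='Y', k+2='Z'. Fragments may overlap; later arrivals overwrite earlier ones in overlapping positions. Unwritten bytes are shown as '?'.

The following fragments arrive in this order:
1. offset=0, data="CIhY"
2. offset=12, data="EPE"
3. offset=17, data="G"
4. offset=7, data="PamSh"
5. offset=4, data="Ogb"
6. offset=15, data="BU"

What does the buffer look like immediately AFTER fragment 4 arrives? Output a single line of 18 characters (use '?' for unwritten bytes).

Fragment 1: offset=0 data="CIhY" -> buffer=CIhY??????????????
Fragment 2: offset=12 data="EPE" -> buffer=CIhY????????EPE???
Fragment 3: offset=17 data="G" -> buffer=CIhY????????EPE??G
Fragment 4: offset=7 data="PamSh" -> buffer=CIhY???PamShEPE??G

Answer: CIhY???PamShEPE??G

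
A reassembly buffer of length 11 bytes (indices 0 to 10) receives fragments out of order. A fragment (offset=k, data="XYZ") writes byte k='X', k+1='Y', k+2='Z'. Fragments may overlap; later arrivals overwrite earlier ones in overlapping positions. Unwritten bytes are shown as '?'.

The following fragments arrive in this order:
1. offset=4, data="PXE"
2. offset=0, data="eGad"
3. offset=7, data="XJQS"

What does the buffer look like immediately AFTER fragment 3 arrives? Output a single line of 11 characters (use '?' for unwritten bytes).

Fragment 1: offset=4 data="PXE" -> buffer=????PXE????
Fragment 2: offset=0 data="eGad" -> buffer=eGadPXE????
Fragment 3: offset=7 data="XJQS" -> buffer=eGadPXEXJQS

Answer: eGadPXEXJQS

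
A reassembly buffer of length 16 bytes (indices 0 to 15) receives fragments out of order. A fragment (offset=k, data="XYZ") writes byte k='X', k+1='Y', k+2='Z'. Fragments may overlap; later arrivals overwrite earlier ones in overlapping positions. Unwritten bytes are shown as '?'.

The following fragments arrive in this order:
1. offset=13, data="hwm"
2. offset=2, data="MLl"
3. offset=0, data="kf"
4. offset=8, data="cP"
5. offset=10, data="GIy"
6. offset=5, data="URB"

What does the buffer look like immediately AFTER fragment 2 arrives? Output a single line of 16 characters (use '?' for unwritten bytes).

Answer: ??MLl????????hwm

Derivation:
Fragment 1: offset=13 data="hwm" -> buffer=?????????????hwm
Fragment 2: offset=2 data="MLl" -> buffer=??MLl????????hwm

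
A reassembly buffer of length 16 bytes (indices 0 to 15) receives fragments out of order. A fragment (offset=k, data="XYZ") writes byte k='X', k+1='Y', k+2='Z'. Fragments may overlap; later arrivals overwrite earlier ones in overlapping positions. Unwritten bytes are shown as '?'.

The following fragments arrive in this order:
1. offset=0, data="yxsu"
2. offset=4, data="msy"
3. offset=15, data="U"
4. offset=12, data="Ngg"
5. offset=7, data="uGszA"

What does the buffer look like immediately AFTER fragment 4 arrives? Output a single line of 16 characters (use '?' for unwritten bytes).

Answer: yxsumsy?????NggU

Derivation:
Fragment 1: offset=0 data="yxsu" -> buffer=yxsu????????????
Fragment 2: offset=4 data="msy" -> buffer=yxsumsy?????????
Fragment 3: offset=15 data="U" -> buffer=yxsumsy????????U
Fragment 4: offset=12 data="Ngg" -> buffer=yxsumsy?????NggU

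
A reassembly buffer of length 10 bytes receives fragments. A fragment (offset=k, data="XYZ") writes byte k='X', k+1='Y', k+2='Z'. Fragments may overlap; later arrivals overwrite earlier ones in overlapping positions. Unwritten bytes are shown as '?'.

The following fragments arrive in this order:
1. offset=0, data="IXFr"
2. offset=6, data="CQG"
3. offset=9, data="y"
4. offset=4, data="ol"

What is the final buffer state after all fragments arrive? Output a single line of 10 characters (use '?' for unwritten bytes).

Fragment 1: offset=0 data="IXFr" -> buffer=IXFr??????
Fragment 2: offset=6 data="CQG" -> buffer=IXFr??CQG?
Fragment 3: offset=9 data="y" -> buffer=IXFr??CQGy
Fragment 4: offset=4 data="ol" -> buffer=IXFrolCQGy

Answer: IXFrolCQGy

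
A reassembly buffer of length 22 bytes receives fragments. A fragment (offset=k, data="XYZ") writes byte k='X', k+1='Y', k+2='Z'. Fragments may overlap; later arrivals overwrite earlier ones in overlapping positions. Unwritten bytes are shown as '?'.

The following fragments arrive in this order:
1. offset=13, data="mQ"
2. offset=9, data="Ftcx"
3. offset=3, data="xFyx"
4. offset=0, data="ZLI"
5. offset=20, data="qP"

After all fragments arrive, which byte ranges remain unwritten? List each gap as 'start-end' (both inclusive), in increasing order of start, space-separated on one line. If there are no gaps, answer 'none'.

Answer: 7-8 15-19

Derivation:
Fragment 1: offset=13 len=2
Fragment 2: offset=9 len=4
Fragment 3: offset=3 len=4
Fragment 4: offset=0 len=3
Fragment 5: offset=20 len=2
Gaps: 7-8 15-19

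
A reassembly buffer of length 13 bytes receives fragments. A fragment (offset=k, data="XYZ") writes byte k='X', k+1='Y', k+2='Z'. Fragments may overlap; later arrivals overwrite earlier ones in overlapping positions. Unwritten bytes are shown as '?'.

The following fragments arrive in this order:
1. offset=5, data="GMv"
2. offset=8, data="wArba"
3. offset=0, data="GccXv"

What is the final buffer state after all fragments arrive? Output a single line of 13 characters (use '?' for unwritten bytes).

Answer: GccXvGMvwArba

Derivation:
Fragment 1: offset=5 data="GMv" -> buffer=?????GMv?????
Fragment 2: offset=8 data="wArba" -> buffer=?????GMvwArba
Fragment 3: offset=0 data="GccXv" -> buffer=GccXvGMvwArba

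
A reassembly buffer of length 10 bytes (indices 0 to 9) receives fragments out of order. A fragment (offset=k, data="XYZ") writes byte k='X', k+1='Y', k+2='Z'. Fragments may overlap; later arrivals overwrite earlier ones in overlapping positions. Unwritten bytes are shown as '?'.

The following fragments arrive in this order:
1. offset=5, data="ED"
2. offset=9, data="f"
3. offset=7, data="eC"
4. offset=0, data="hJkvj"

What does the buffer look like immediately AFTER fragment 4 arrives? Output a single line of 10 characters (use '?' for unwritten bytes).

Answer: hJkvjEDeCf

Derivation:
Fragment 1: offset=5 data="ED" -> buffer=?????ED???
Fragment 2: offset=9 data="f" -> buffer=?????ED??f
Fragment 3: offset=7 data="eC" -> buffer=?????EDeCf
Fragment 4: offset=0 data="hJkvj" -> buffer=hJkvjEDeCf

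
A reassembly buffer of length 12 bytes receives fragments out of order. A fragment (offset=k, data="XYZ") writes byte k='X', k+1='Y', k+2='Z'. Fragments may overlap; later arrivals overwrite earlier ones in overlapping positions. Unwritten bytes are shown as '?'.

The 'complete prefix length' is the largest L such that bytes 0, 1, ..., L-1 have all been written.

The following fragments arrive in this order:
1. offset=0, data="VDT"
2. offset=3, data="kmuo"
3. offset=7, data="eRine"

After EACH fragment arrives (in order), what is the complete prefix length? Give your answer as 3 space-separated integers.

Fragment 1: offset=0 data="VDT" -> buffer=VDT????????? -> prefix_len=3
Fragment 2: offset=3 data="kmuo" -> buffer=VDTkmuo????? -> prefix_len=7
Fragment 3: offset=7 data="eRine" -> buffer=VDTkmuoeRine -> prefix_len=12

Answer: 3 7 12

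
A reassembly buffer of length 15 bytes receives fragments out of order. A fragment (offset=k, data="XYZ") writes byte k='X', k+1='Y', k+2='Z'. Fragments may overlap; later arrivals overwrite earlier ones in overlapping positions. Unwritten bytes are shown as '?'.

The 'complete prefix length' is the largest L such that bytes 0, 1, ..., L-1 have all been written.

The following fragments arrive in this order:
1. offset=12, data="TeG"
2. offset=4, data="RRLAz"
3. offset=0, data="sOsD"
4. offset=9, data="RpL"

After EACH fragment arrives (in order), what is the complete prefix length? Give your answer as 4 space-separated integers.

Fragment 1: offset=12 data="TeG" -> buffer=????????????TeG -> prefix_len=0
Fragment 2: offset=4 data="RRLAz" -> buffer=????RRLAz???TeG -> prefix_len=0
Fragment 3: offset=0 data="sOsD" -> buffer=sOsDRRLAz???TeG -> prefix_len=9
Fragment 4: offset=9 data="RpL" -> buffer=sOsDRRLAzRpLTeG -> prefix_len=15

Answer: 0 0 9 15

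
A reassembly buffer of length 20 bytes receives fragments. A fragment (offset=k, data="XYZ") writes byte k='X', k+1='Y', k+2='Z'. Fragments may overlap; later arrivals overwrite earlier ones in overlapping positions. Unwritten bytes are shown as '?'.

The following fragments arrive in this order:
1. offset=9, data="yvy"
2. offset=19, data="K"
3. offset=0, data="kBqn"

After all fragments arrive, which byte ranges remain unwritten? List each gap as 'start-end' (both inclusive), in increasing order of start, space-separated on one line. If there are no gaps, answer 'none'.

Answer: 4-8 12-18

Derivation:
Fragment 1: offset=9 len=3
Fragment 2: offset=19 len=1
Fragment 3: offset=0 len=4
Gaps: 4-8 12-18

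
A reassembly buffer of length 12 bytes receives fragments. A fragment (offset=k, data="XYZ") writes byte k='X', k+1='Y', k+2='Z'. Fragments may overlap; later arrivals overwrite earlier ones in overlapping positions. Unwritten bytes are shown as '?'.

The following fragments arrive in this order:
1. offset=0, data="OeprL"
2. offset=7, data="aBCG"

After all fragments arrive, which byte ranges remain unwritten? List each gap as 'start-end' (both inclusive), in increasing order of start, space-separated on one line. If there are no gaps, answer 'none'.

Answer: 5-6 11-11

Derivation:
Fragment 1: offset=0 len=5
Fragment 2: offset=7 len=4
Gaps: 5-6 11-11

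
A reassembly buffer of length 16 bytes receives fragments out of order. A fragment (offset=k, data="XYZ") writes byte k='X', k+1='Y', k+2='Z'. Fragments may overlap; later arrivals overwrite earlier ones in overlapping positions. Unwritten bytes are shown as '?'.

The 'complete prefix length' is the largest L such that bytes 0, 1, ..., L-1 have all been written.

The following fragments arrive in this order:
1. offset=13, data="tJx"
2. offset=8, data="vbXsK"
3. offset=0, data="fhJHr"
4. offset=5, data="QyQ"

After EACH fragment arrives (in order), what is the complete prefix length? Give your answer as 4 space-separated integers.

Answer: 0 0 5 16

Derivation:
Fragment 1: offset=13 data="tJx" -> buffer=?????????????tJx -> prefix_len=0
Fragment 2: offset=8 data="vbXsK" -> buffer=????????vbXsKtJx -> prefix_len=0
Fragment 3: offset=0 data="fhJHr" -> buffer=fhJHr???vbXsKtJx -> prefix_len=5
Fragment 4: offset=5 data="QyQ" -> buffer=fhJHrQyQvbXsKtJx -> prefix_len=16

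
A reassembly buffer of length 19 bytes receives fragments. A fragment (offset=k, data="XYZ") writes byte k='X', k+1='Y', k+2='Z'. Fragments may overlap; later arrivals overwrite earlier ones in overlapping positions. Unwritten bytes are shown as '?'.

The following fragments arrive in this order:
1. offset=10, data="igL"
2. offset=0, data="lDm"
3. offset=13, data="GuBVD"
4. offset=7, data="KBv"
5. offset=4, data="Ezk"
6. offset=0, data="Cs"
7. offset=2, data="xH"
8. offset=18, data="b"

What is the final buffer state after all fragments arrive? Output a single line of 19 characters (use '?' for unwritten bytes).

Fragment 1: offset=10 data="igL" -> buffer=??????????igL??????
Fragment 2: offset=0 data="lDm" -> buffer=lDm???????igL??????
Fragment 3: offset=13 data="GuBVD" -> buffer=lDm???????igLGuBVD?
Fragment 4: offset=7 data="KBv" -> buffer=lDm????KBvigLGuBVD?
Fragment 5: offset=4 data="Ezk" -> buffer=lDm?EzkKBvigLGuBVD?
Fragment 6: offset=0 data="Cs" -> buffer=Csm?EzkKBvigLGuBVD?
Fragment 7: offset=2 data="xH" -> buffer=CsxHEzkKBvigLGuBVD?
Fragment 8: offset=18 data="b" -> buffer=CsxHEzkKBvigLGuBVDb

Answer: CsxHEzkKBvigLGuBVDb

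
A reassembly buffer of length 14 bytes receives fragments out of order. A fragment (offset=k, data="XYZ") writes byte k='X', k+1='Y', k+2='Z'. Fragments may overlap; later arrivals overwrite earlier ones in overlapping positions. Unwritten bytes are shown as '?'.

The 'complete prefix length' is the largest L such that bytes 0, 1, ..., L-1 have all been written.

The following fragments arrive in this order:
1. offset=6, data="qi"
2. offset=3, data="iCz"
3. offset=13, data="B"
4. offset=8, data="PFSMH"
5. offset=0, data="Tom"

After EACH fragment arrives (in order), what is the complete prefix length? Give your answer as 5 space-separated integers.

Fragment 1: offset=6 data="qi" -> buffer=??????qi?????? -> prefix_len=0
Fragment 2: offset=3 data="iCz" -> buffer=???iCzqi?????? -> prefix_len=0
Fragment 3: offset=13 data="B" -> buffer=???iCzqi?????B -> prefix_len=0
Fragment 4: offset=8 data="PFSMH" -> buffer=???iCzqiPFSMHB -> prefix_len=0
Fragment 5: offset=0 data="Tom" -> buffer=TomiCzqiPFSMHB -> prefix_len=14

Answer: 0 0 0 0 14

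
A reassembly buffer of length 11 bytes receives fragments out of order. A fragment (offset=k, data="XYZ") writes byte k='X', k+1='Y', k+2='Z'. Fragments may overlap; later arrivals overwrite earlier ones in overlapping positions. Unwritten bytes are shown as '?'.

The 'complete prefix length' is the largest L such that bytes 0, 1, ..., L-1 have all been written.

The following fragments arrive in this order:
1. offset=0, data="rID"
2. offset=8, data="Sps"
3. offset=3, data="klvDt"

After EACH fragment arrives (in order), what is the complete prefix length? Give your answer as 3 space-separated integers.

Fragment 1: offset=0 data="rID" -> buffer=rID???????? -> prefix_len=3
Fragment 2: offset=8 data="Sps" -> buffer=rID?????Sps -> prefix_len=3
Fragment 3: offset=3 data="klvDt" -> buffer=rIDklvDtSps -> prefix_len=11

Answer: 3 3 11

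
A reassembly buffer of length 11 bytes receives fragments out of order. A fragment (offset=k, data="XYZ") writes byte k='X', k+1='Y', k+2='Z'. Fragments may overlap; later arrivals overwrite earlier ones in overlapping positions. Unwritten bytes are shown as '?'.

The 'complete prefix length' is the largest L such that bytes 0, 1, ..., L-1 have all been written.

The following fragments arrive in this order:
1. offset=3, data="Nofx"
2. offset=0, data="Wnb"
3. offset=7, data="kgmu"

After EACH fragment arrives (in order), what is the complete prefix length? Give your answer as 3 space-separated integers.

Answer: 0 7 11

Derivation:
Fragment 1: offset=3 data="Nofx" -> buffer=???Nofx???? -> prefix_len=0
Fragment 2: offset=0 data="Wnb" -> buffer=WnbNofx???? -> prefix_len=7
Fragment 3: offset=7 data="kgmu" -> buffer=WnbNofxkgmu -> prefix_len=11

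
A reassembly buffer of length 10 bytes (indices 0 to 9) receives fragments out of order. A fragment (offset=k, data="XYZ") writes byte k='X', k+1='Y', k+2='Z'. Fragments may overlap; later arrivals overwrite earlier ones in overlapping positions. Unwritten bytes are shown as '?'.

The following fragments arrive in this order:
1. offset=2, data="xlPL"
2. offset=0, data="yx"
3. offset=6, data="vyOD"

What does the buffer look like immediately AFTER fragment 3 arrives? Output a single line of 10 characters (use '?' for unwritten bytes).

Fragment 1: offset=2 data="xlPL" -> buffer=??xlPL????
Fragment 2: offset=0 data="yx" -> buffer=yxxlPL????
Fragment 3: offset=6 data="vyOD" -> buffer=yxxlPLvyOD

Answer: yxxlPLvyOD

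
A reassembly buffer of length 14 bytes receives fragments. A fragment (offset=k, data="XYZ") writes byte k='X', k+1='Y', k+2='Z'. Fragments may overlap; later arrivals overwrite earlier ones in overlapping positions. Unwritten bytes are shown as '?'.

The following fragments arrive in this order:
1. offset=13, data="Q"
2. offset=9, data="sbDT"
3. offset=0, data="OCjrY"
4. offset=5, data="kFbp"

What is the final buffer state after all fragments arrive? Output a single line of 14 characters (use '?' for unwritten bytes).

Fragment 1: offset=13 data="Q" -> buffer=?????????????Q
Fragment 2: offset=9 data="sbDT" -> buffer=?????????sbDTQ
Fragment 3: offset=0 data="OCjrY" -> buffer=OCjrY????sbDTQ
Fragment 4: offset=5 data="kFbp" -> buffer=OCjrYkFbpsbDTQ

Answer: OCjrYkFbpsbDTQ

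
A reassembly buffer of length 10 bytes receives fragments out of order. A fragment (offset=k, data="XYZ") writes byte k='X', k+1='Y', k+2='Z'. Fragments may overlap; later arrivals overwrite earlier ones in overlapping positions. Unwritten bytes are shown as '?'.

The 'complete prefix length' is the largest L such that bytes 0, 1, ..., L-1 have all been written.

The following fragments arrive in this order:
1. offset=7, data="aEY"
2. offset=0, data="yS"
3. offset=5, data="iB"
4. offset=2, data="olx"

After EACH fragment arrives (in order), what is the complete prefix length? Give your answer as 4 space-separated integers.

Answer: 0 2 2 10

Derivation:
Fragment 1: offset=7 data="aEY" -> buffer=???????aEY -> prefix_len=0
Fragment 2: offset=0 data="yS" -> buffer=yS?????aEY -> prefix_len=2
Fragment 3: offset=5 data="iB" -> buffer=yS???iBaEY -> prefix_len=2
Fragment 4: offset=2 data="olx" -> buffer=ySolxiBaEY -> prefix_len=10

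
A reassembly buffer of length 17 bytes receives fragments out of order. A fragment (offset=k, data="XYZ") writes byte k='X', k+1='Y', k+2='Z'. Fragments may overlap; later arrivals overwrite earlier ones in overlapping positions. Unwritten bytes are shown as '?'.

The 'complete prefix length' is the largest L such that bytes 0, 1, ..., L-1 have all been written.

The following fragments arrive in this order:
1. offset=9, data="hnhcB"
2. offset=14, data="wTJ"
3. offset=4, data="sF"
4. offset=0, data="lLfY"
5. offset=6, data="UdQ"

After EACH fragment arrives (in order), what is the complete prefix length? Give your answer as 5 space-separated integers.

Fragment 1: offset=9 data="hnhcB" -> buffer=?????????hnhcB??? -> prefix_len=0
Fragment 2: offset=14 data="wTJ" -> buffer=?????????hnhcBwTJ -> prefix_len=0
Fragment 3: offset=4 data="sF" -> buffer=????sF???hnhcBwTJ -> prefix_len=0
Fragment 4: offset=0 data="lLfY" -> buffer=lLfYsF???hnhcBwTJ -> prefix_len=6
Fragment 5: offset=6 data="UdQ" -> buffer=lLfYsFUdQhnhcBwTJ -> prefix_len=17

Answer: 0 0 0 6 17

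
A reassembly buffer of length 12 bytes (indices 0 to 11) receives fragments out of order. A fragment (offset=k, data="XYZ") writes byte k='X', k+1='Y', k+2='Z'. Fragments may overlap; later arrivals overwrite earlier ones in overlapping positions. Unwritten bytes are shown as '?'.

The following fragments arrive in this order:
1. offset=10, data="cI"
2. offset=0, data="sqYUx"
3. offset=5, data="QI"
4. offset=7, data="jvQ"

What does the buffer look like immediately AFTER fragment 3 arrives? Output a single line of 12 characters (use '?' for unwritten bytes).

Fragment 1: offset=10 data="cI" -> buffer=??????????cI
Fragment 2: offset=0 data="sqYUx" -> buffer=sqYUx?????cI
Fragment 3: offset=5 data="QI" -> buffer=sqYUxQI???cI

Answer: sqYUxQI???cI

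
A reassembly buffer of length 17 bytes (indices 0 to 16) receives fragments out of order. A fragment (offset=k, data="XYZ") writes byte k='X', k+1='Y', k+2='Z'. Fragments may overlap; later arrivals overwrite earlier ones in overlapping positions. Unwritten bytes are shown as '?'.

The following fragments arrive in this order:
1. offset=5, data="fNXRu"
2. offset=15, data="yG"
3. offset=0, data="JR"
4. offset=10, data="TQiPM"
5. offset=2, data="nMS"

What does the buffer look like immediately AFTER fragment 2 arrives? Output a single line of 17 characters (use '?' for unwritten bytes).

Fragment 1: offset=5 data="fNXRu" -> buffer=?????fNXRu???????
Fragment 2: offset=15 data="yG" -> buffer=?????fNXRu?????yG

Answer: ?????fNXRu?????yG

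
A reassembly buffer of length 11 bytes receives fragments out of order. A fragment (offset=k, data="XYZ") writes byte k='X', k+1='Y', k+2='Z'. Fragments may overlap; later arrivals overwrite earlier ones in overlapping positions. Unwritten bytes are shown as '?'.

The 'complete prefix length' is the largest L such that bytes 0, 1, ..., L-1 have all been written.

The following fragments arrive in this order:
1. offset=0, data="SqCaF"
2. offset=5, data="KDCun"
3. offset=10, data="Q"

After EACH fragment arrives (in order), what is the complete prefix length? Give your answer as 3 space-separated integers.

Fragment 1: offset=0 data="SqCaF" -> buffer=SqCaF?????? -> prefix_len=5
Fragment 2: offset=5 data="KDCun" -> buffer=SqCaFKDCun? -> prefix_len=10
Fragment 3: offset=10 data="Q" -> buffer=SqCaFKDCunQ -> prefix_len=11

Answer: 5 10 11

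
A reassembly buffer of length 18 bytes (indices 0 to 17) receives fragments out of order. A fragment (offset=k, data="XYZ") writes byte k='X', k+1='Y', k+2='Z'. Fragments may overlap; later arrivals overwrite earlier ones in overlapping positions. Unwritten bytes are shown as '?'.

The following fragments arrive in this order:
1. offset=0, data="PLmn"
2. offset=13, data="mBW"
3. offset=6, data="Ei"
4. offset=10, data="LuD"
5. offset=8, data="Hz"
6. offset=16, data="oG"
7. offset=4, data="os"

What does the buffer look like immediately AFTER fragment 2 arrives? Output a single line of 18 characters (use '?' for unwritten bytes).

Fragment 1: offset=0 data="PLmn" -> buffer=PLmn??????????????
Fragment 2: offset=13 data="mBW" -> buffer=PLmn?????????mBW??

Answer: PLmn?????????mBW??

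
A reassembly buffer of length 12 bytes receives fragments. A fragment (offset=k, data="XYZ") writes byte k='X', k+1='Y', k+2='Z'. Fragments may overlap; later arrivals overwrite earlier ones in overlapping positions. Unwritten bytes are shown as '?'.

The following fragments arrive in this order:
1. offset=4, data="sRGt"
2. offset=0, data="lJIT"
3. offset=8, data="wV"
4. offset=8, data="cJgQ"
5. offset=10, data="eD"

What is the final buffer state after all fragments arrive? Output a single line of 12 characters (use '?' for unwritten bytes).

Answer: lJITsRGtcJeD

Derivation:
Fragment 1: offset=4 data="sRGt" -> buffer=????sRGt????
Fragment 2: offset=0 data="lJIT" -> buffer=lJITsRGt????
Fragment 3: offset=8 data="wV" -> buffer=lJITsRGtwV??
Fragment 4: offset=8 data="cJgQ" -> buffer=lJITsRGtcJgQ
Fragment 5: offset=10 data="eD" -> buffer=lJITsRGtcJeD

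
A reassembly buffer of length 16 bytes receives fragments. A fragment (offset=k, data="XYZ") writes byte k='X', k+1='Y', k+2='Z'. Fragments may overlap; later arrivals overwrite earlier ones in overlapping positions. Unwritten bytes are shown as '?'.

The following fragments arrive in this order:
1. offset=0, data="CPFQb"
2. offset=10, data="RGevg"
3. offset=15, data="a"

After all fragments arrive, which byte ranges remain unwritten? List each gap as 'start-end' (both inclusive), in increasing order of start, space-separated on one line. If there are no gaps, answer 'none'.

Fragment 1: offset=0 len=5
Fragment 2: offset=10 len=5
Fragment 3: offset=15 len=1
Gaps: 5-9

Answer: 5-9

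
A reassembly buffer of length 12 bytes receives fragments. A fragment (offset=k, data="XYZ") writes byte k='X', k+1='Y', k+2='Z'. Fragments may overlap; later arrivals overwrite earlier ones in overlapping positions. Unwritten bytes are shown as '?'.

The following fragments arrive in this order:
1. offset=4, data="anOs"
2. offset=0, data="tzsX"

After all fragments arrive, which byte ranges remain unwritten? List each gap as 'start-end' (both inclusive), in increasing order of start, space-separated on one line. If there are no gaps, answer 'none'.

Answer: 8-11

Derivation:
Fragment 1: offset=4 len=4
Fragment 2: offset=0 len=4
Gaps: 8-11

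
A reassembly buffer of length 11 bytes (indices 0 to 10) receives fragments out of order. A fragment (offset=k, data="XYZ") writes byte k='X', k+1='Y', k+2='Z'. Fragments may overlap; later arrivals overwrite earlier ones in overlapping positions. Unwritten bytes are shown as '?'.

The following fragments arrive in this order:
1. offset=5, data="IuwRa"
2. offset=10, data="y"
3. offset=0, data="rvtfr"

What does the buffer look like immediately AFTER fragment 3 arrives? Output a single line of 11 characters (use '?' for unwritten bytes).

Answer: rvtfrIuwRay

Derivation:
Fragment 1: offset=5 data="IuwRa" -> buffer=?????IuwRa?
Fragment 2: offset=10 data="y" -> buffer=?????IuwRay
Fragment 3: offset=0 data="rvtfr" -> buffer=rvtfrIuwRay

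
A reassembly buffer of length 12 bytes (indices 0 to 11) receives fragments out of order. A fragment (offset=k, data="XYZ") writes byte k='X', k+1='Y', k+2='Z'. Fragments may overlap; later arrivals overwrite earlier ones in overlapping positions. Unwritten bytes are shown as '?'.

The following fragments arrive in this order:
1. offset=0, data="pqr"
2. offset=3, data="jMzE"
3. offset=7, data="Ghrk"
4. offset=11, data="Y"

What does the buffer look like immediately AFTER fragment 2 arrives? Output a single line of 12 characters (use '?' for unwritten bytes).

Answer: pqrjMzE?????

Derivation:
Fragment 1: offset=0 data="pqr" -> buffer=pqr?????????
Fragment 2: offset=3 data="jMzE" -> buffer=pqrjMzE?????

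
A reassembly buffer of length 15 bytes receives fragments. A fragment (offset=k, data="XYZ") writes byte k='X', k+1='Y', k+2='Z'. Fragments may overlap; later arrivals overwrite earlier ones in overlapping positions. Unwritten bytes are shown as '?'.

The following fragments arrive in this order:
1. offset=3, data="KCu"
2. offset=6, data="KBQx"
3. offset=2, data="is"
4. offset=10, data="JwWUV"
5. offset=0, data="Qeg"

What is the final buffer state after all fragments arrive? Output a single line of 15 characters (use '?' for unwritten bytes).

Answer: QegsCuKBQxJwWUV

Derivation:
Fragment 1: offset=3 data="KCu" -> buffer=???KCu?????????
Fragment 2: offset=6 data="KBQx" -> buffer=???KCuKBQx?????
Fragment 3: offset=2 data="is" -> buffer=??isCuKBQx?????
Fragment 4: offset=10 data="JwWUV" -> buffer=??isCuKBQxJwWUV
Fragment 5: offset=0 data="Qeg" -> buffer=QegsCuKBQxJwWUV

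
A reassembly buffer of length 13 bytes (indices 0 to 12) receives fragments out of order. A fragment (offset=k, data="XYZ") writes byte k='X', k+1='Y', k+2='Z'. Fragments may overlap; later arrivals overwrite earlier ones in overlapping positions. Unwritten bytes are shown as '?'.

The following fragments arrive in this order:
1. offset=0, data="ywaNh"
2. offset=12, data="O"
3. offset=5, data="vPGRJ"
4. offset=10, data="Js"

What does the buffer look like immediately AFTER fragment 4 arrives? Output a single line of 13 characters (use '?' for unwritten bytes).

Fragment 1: offset=0 data="ywaNh" -> buffer=ywaNh????????
Fragment 2: offset=12 data="O" -> buffer=ywaNh???????O
Fragment 3: offset=5 data="vPGRJ" -> buffer=ywaNhvPGRJ??O
Fragment 4: offset=10 data="Js" -> buffer=ywaNhvPGRJJsO

Answer: ywaNhvPGRJJsO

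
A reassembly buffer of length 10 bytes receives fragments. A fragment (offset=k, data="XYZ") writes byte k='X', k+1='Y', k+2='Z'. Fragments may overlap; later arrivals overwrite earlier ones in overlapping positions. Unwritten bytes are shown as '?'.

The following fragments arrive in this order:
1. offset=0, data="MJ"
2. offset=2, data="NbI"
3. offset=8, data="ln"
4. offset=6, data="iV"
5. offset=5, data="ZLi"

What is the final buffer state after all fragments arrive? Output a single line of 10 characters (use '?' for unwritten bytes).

Answer: MJNbIZLiln

Derivation:
Fragment 1: offset=0 data="MJ" -> buffer=MJ????????
Fragment 2: offset=2 data="NbI" -> buffer=MJNbI?????
Fragment 3: offset=8 data="ln" -> buffer=MJNbI???ln
Fragment 4: offset=6 data="iV" -> buffer=MJNbI?iVln
Fragment 5: offset=5 data="ZLi" -> buffer=MJNbIZLiln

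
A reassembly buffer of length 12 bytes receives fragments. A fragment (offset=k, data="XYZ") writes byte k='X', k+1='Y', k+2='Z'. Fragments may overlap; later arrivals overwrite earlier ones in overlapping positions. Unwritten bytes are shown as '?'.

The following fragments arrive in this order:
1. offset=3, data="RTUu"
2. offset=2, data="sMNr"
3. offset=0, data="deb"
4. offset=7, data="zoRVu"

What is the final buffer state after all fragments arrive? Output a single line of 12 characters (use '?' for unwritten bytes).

Fragment 1: offset=3 data="RTUu" -> buffer=???RTUu?????
Fragment 2: offset=2 data="sMNr" -> buffer=??sMNru?????
Fragment 3: offset=0 data="deb" -> buffer=debMNru?????
Fragment 4: offset=7 data="zoRVu" -> buffer=debMNruzoRVu

Answer: debMNruzoRVu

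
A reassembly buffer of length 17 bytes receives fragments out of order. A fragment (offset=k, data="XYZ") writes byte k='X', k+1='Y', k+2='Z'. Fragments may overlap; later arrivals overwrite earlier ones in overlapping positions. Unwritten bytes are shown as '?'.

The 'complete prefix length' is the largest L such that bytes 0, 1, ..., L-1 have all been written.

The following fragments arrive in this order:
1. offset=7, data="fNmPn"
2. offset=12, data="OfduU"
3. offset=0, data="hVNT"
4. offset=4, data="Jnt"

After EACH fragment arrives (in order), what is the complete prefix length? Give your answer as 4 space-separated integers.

Fragment 1: offset=7 data="fNmPn" -> buffer=???????fNmPn????? -> prefix_len=0
Fragment 2: offset=12 data="OfduU" -> buffer=???????fNmPnOfduU -> prefix_len=0
Fragment 3: offset=0 data="hVNT" -> buffer=hVNT???fNmPnOfduU -> prefix_len=4
Fragment 4: offset=4 data="Jnt" -> buffer=hVNTJntfNmPnOfduU -> prefix_len=17

Answer: 0 0 4 17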